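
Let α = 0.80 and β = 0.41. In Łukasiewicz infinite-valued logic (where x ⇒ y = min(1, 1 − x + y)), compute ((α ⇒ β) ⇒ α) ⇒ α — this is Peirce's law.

α ⇒ β = min(1, 1 − 0.80 + 0.41) = min(1, 0.61) = 0.61
(α ⇒ β) ⇒ α = min(1, 1 − 0.61 + 0.80) = min(1, 1.19) = 1.00
((α ⇒ β) ⇒ α) ⇒ α = min(1, 1 − 1.00 + 0.80) = min(1, 0.80) = 0.80
(The value 0.80 < 1 shows this instance is not satisfied; not a Ł∞-tautology in general.)

0.80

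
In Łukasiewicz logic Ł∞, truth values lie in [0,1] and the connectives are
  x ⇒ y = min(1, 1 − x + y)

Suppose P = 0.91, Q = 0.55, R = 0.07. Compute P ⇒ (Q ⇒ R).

Q ⇒ R = min(1, 1 − 0.55 + 0.07) = min(1, 0.52) = 0.52
P ⇒ (Q ⇒ R) = min(1, 1 − 0.91 + 0.52) = min(1, 0.61) = 0.61

0.61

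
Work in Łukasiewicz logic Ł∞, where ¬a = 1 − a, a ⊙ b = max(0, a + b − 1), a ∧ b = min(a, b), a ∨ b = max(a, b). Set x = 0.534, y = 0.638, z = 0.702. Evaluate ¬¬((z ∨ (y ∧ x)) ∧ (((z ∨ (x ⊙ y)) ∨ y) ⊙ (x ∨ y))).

0.340

y ∧ x = min(0.638, 0.534) = 0.534
z ∨ (y ∧ x) = max(0.702, 0.534) = 0.702
x ⊙ y = max(0, 0.534 + 0.638 − 1) = max(0, 0.172) = 0.172
z ∨ (x ⊙ y) = max(0.702, 0.172) = 0.702
(z ∨ (x ⊙ y)) ∨ y = max(0.702, 0.638) = 0.702
x ∨ y = max(0.534, 0.638) = 0.638
((z ∨ (x ⊙ y)) ∨ y) ⊙ (x ∨ y) = max(0, 0.702 + 0.638 − 1) = max(0, 0.340) = 0.340
(z ∨ (y ∧ x)) ∧ (((z ∨ (x ⊙ y)) ∨ y) ⊙ (x ∨ y)) = min(0.702, 0.340) = 0.340
¬((z ∨ (y ∧ x)) ∧ (((z ∨ (x ⊙ y)) ∨ y) ⊙ (x ∨ y))) = 1 − 0.340 = 0.660
¬¬((z ∨ (y ∧ x)) ∧ (((z ∨ (x ⊙ y)) ∨ y) ⊙ (x ∨ y))) = 1 − 0.660 = 0.340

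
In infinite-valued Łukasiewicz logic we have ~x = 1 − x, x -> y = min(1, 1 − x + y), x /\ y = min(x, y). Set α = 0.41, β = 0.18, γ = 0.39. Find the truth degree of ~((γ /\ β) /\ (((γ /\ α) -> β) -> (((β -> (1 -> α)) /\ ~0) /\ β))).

0.82

γ /\ β = min(0.39, 0.18) = 0.18
γ /\ α = min(0.39, 0.41) = 0.39
(γ /\ α) -> β = min(1, 1 − 0.39 + 0.18) = min(1, 0.79) = 0.79
1 -> α = min(1, 1 − 1.00 + 0.41) = min(1, 0.41) = 0.41
β -> (1 -> α) = min(1, 1 − 0.18 + 0.41) = min(1, 1.23) = 1.00
~0 = 1 − 0.00 = 1.00
(β -> (1 -> α)) /\ ~0 = min(1.00, 1.00) = 1.00
((β -> (1 -> α)) /\ ~0) /\ β = min(1.00, 0.18) = 0.18
((γ /\ α) -> β) -> (((β -> (1 -> α)) /\ ~0) /\ β) = min(1, 1 − 0.79 + 0.18) = min(1, 0.39) = 0.39
(γ /\ β) /\ (((γ /\ α) -> β) -> (((β -> (1 -> α)) /\ ~0) /\ β)) = min(0.18, 0.39) = 0.18
~((γ /\ β) /\ (((γ /\ α) -> β) -> (((β -> (1 -> α)) /\ ~0) /\ β))) = 1 − 0.18 = 0.82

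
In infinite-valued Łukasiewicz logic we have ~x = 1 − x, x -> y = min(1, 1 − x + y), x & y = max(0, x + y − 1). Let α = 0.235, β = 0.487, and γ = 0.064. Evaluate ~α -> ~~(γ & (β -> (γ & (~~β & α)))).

0.235

~α = 1 − 0.235 = 0.765
~β = 1 − 0.487 = 0.513
~~β = 1 − 0.513 = 0.487
~~β & α = max(0, 0.487 + 0.235 − 1) = max(0, -0.278) = 0.000
γ & (~~β & α) = max(0, 0.064 + 0.000 − 1) = max(0, -0.936) = 0.000
β -> (γ & (~~β & α)) = min(1, 1 − 0.487 + 0.000) = min(1, 0.513) = 0.513
γ & (β -> (γ & (~~β & α))) = max(0, 0.064 + 0.513 − 1) = max(0, -0.423) = 0.000
~(γ & (β -> (γ & (~~β & α)))) = 1 − 0.000 = 1.000
~~(γ & (β -> (γ & (~~β & α)))) = 1 − 1.000 = 0.000
~α -> ~~(γ & (β -> (γ & (~~β & α)))) = min(1, 1 − 0.765 + 0.000) = min(1, 0.235) = 0.235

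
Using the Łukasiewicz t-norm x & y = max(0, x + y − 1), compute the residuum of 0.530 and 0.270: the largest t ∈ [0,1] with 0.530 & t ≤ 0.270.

The residuum of the Łukasiewicz t-norm gives the supremum: min(1, 1 − 0.530 + 0.270).
1 − 0.530 + 0.270 = 0.740, so t = min(1, 0.740) = 0.740.
Check: 0.530 & 0.740 = max(0, 0.270) = 0.270 ≤ 0.270.

0.740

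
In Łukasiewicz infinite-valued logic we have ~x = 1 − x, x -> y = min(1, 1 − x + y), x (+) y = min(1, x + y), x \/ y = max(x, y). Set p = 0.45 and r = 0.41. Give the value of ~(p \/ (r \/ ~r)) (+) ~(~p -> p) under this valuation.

~r = 1 − 0.41 = 0.59
r \/ ~r = max(0.41, 0.59) = 0.59
p \/ (r \/ ~r) = max(0.45, 0.59) = 0.59
~(p \/ (r \/ ~r)) = 1 − 0.59 = 0.41
~p = 1 − 0.45 = 0.55
~p -> p = min(1, 1 − 0.55 + 0.45) = min(1, 0.90) = 0.90
~(~p -> p) = 1 − 0.90 = 0.10
~(p \/ (r \/ ~r)) (+) ~(~p -> p) = min(1, 0.41 + 0.10) = min(1, 0.51) = 0.51

0.51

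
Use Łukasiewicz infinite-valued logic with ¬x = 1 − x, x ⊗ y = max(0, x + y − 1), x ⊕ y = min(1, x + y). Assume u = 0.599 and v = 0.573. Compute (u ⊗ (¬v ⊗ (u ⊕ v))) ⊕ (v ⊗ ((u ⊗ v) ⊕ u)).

0.370

¬v = 1 − 0.573 = 0.427
u ⊕ v = min(1, 0.599 + 0.573) = min(1, 1.172) = 1.000
¬v ⊗ (u ⊕ v) = max(0, 0.427 + 1.000 − 1) = max(0, 0.427) = 0.427
u ⊗ (¬v ⊗ (u ⊕ v)) = max(0, 0.599 + 0.427 − 1) = max(0, 0.026) = 0.026
u ⊗ v = max(0, 0.599 + 0.573 − 1) = max(0, 0.172) = 0.172
(u ⊗ v) ⊕ u = min(1, 0.172 + 0.599) = min(1, 0.771) = 0.771
v ⊗ ((u ⊗ v) ⊕ u) = max(0, 0.573 + 0.771 − 1) = max(0, 0.344) = 0.344
(u ⊗ (¬v ⊗ (u ⊕ v))) ⊕ (v ⊗ ((u ⊗ v) ⊕ u)) = min(1, 0.026 + 0.344) = min(1, 0.370) = 0.370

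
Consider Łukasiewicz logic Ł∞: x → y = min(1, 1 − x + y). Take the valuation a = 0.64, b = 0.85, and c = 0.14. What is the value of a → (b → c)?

b → c = min(1, 1 − 0.85 + 0.14) = min(1, 0.29) = 0.29
a → (b → c) = min(1, 1 − 0.64 + 0.29) = min(1, 0.65) = 0.65

0.65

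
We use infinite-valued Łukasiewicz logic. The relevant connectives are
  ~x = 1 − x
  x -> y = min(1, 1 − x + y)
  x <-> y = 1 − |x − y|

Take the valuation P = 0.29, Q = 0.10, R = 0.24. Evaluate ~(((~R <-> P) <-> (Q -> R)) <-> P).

~R = 1 − 0.24 = 0.76
~R <-> P = 1 − |0.76 − 0.29| = 1 − 0.47 = 0.53
Q -> R = min(1, 1 − 0.10 + 0.24) = min(1, 1.14) = 1.00
(~R <-> P) <-> (Q -> R) = 1 − |0.53 − 1.00| = 1 − 0.47 = 0.53
((~R <-> P) <-> (Q -> R)) <-> P = 1 − |0.53 − 0.29| = 1 − 0.24 = 0.76
~(((~R <-> P) <-> (Q -> R)) <-> P) = 1 − 0.76 = 0.24

0.24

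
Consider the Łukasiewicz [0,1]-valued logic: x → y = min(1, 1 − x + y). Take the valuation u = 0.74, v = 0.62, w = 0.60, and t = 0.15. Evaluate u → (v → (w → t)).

w → t = min(1, 1 − 0.60 + 0.15) = min(1, 0.55) = 0.55
v → (w → t) = min(1, 1 − 0.62 + 0.55) = min(1, 0.93) = 0.93
u → (v → (w → t)) = min(1, 1 − 0.74 + 0.93) = min(1, 1.19) = 1.00

1.00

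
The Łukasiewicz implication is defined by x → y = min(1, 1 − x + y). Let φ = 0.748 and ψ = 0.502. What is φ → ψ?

φ → ψ = min(1, 1 − 0.748 + 0.502) = min(1, 0.754) = 0.754
For comparison, the Gödel implication (1 if x ≤ y else y) would give 0.502.

0.754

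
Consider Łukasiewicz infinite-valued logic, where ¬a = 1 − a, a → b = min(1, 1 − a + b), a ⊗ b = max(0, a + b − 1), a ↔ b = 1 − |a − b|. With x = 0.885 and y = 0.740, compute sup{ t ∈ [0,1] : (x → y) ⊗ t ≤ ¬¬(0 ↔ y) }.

0.405

x → y = min(1, 1 − 0.885 + 0.740) = min(1, 0.855) = 0.855
So the left factor is x → y = 0.855.
0 ↔ y = 1 − |0.000 − 0.740| = 1 − 0.740 = 0.260
¬(0 ↔ y) = 1 − 0.260 = 0.740
¬¬(0 ↔ y) = 1 − 0.740 = 0.260
So the right-hand bound is ¬¬(0 ↔ y) = 0.260.
The residuum of the Łukasiewicz t-norm gives the supremum: min(1, 1 − 0.855 + 0.260).
1 − 0.855 + 0.260 = 0.405, so t = min(1, 0.405) = 0.405.
Check: 0.855 ⊗ 0.405 = max(0, 0.260) = 0.260 ≤ 0.260.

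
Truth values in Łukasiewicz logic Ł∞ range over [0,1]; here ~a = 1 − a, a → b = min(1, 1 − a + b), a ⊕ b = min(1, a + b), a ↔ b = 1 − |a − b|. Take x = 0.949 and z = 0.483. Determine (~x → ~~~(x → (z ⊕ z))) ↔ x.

~x = 1 − 0.949 = 0.051
z ⊕ z = min(1, 0.483 + 0.483) = min(1, 0.966) = 0.966
x → (z ⊕ z) = min(1, 1 − 0.949 + 0.966) = min(1, 1.017) = 1.000
~(x → (z ⊕ z)) = 1 − 1.000 = 0.000
~~(x → (z ⊕ z)) = 1 − 0.000 = 1.000
~~~(x → (z ⊕ z)) = 1 − 1.000 = 0.000
~x → ~~~(x → (z ⊕ z)) = min(1, 1 − 0.051 + 0.000) = min(1, 0.949) = 0.949
(~x → ~~~(x → (z ⊕ z))) ↔ x = 1 − |0.949 − 0.949| = 1 − 0.000 = 1.000

1.000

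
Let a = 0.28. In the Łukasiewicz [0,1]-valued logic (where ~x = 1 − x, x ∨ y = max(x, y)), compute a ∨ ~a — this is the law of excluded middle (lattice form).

~a = 1 − 0.28 = 0.72
a ∨ ~a = max(0.28, 0.72) = 0.72
(The value 0.72 < 1 shows this instance is not satisfied; not a Ł∞-tautology — its value is max(a, 1−a).)

0.72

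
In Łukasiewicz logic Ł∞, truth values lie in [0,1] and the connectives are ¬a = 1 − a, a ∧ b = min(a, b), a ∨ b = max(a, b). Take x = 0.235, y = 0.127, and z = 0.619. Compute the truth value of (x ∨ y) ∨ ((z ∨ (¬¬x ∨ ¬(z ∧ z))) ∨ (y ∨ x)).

x ∨ y = max(0.235, 0.127) = 0.235
¬x = 1 − 0.235 = 0.765
¬¬x = 1 − 0.765 = 0.235
z ∧ z = min(0.619, 0.619) = 0.619
¬(z ∧ z) = 1 − 0.619 = 0.381
¬¬x ∨ ¬(z ∧ z) = max(0.235, 0.381) = 0.381
z ∨ (¬¬x ∨ ¬(z ∧ z)) = max(0.619, 0.381) = 0.619
y ∨ x = max(0.127, 0.235) = 0.235
(z ∨ (¬¬x ∨ ¬(z ∧ z))) ∨ (y ∨ x) = max(0.619, 0.235) = 0.619
(x ∨ y) ∨ ((z ∨ (¬¬x ∨ ¬(z ∧ z))) ∨ (y ∨ x)) = max(0.235, 0.619) = 0.619

0.619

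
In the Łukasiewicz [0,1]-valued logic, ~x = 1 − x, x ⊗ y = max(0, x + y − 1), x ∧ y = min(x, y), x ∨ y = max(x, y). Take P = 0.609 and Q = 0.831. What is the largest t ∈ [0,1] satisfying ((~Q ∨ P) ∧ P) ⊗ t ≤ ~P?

~Q = 1 − 0.831 = 0.169
~Q ∨ P = max(0.169, 0.609) = 0.609
(~Q ∨ P) ∧ P = min(0.609, 0.609) = 0.609
So the left factor is (~Q ∨ P) ∧ P = 0.609.
~P = 1 − 0.609 = 0.391
So the right-hand bound is ~P = 0.391.
The residuum of the Łukasiewicz t-norm gives the supremum: min(1, 1 − 0.609 + 0.391).
1 − 0.609 + 0.391 = 0.782, so t = min(1, 0.782) = 0.782.
Check: 0.609 ⊗ 0.782 = max(0, 0.391) = 0.391 ≤ 0.391.

0.782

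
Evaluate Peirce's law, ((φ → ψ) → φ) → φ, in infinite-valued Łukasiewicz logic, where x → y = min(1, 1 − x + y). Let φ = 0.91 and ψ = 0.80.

0.91

φ → ψ = min(1, 1 − 0.91 + 0.80) = min(1, 0.89) = 0.89
(φ → ψ) → φ = min(1, 1 − 0.89 + 0.91) = min(1, 1.02) = 1.00
((φ → ψ) → φ) → φ = min(1, 1 − 1.00 + 0.91) = min(1, 0.91) = 0.91
(The value 0.91 < 1 shows this instance is not satisfied; not a Ł∞-tautology in general.)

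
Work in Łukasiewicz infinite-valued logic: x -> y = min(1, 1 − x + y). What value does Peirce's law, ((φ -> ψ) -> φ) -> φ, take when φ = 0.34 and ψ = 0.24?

0.90

φ -> ψ = min(1, 1 − 0.34 + 0.24) = min(1, 0.90) = 0.90
(φ -> ψ) -> φ = min(1, 1 − 0.90 + 0.34) = min(1, 0.44) = 0.44
((φ -> ψ) -> φ) -> φ = min(1, 1 − 0.44 + 0.34) = min(1, 0.90) = 0.90
(The value 0.90 < 1 shows this instance is not satisfied; not a Ł∞-tautology in general.)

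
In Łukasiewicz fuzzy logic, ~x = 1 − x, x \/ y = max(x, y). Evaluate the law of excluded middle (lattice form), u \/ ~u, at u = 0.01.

0.99

~u = 1 − 0.01 = 0.99
u \/ ~u = max(0.01, 0.99) = 0.99
(The value 0.99 < 1 shows this instance is not satisfied; not a Ł∞-tautology — its value is max(a, 1−a).)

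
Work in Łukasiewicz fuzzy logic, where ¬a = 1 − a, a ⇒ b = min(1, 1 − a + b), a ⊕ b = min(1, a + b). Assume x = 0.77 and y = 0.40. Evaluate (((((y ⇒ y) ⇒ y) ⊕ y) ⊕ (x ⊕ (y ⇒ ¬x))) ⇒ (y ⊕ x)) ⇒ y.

y ⇒ y = min(1, 1 − 0.40 + 0.40) = min(1, 1.00) = 1.00
(y ⇒ y) ⇒ y = min(1, 1 − 1.00 + 0.40) = min(1, 0.40) = 0.40
((y ⇒ y) ⇒ y) ⊕ y = min(1, 0.40 + 0.40) = min(1, 0.80) = 0.80
¬x = 1 − 0.77 = 0.23
y ⇒ ¬x = min(1, 1 − 0.40 + 0.23) = min(1, 0.83) = 0.83
x ⊕ (y ⇒ ¬x) = min(1, 0.77 + 0.83) = min(1, 1.60) = 1.00
(((y ⇒ y) ⇒ y) ⊕ y) ⊕ (x ⊕ (y ⇒ ¬x)) = min(1, 0.80 + 1.00) = min(1, 1.80) = 1.00
y ⊕ x = min(1, 0.40 + 0.77) = min(1, 1.17) = 1.00
((((y ⇒ y) ⇒ y) ⊕ y) ⊕ (x ⊕ (y ⇒ ¬x))) ⇒ (y ⊕ x) = min(1, 1 − 1.00 + 1.00) = min(1, 1.00) = 1.00
(((((y ⇒ y) ⇒ y) ⊕ y) ⊕ (x ⊕ (y ⇒ ¬x))) ⇒ (y ⊕ x)) ⇒ y = min(1, 1 − 1.00 + 0.40) = min(1, 0.40) = 0.40

0.40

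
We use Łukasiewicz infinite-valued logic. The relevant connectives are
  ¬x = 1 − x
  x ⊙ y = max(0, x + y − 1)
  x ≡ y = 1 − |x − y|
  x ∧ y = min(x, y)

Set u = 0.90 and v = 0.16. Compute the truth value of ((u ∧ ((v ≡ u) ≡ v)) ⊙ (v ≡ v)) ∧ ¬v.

0.84

v ≡ u = 1 − |0.16 − 0.90| = 1 − 0.74 = 0.26
(v ≡ u) ≡ v = 1 − |0.26 − 0.16| = 1 − 0.10 = 0.90
u ∧ ((v ≡ u) ≡ v) = min(0.90, 0.90) = 0.90
v ≡ v = 1 − |0.16 − 0.16| = 1 − 0.00 = 1.00
(u ∧ ((v ≡ u) ≡ v)) ⊙ (v ≡ v) = max(0, 0.90 + 1.00 − 1) = max(0, 0.90) = 0.90
¬v = 1 − 0.16 = 0.84
((u ∧ ((v ≡ u) ≡ v)) ⊙ (v ≡ v)) ∧ ¬v = min(0.90, 0.84) = 0.84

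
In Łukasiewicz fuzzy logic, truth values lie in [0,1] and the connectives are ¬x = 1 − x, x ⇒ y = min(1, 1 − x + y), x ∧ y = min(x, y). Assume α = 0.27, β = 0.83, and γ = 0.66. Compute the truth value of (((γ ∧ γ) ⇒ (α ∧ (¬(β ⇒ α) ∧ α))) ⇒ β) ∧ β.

0.83

γ ∧ γ = min(0.66, 0.66) = 0.66
β ⇒ α = min(1, 1 − 0.83 + 0.27) = min(1, 0.44) = 0.44
¬(β ⇒ α) = 1 − 0.44 = 0.56
¬(β ⇒ α) ∧ α = min(0.56, 0.27) = 0.27
α ∧ (¬(β ⇒ α) ∧ α) = min(0.27, 0.27) = 0.27
(γ ∧ γ) ⇒ (α ∧ (¬(β ⇒ α) ∧ α)) = min(1, 1 − 0.66 + 0.27) = min(1, 0.61) = 0.61
((γ ∧ γ) ⇒ (α ∧ (¬(β ⇒ α) ∧ α))) ⇒ β = min(1, 1 − 0.61 + 0.83) = min(1, 1.22) = 1.00
(((γ ∧ γ) ⇒ (α ∧ (¬(β ⇒ α) ∧ α))) ⇒ β) ∧ β = min(1.00, 0.83) = 0.83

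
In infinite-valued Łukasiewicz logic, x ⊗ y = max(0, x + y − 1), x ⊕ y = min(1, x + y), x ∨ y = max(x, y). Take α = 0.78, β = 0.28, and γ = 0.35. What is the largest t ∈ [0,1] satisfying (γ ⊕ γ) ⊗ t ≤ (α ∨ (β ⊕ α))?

1.00

γ ⊕ γ = min(1, 0.35 + 0.35) = min(1, 0.70) = 0.70
So the left factor is γ ⊕ γ = 0.70.
β ⊕ α = min(1, 0.28 + 0.78) = min(1, 1.06) = 1.00
α ∨ (β ⊕ α) = max(0.78, 1.00) = 1.00
So the right-hand bound is α ∨ (β ⊕ α) = 1.00.
The residuum of the Łukasiewicz t-norm gives the supremum: min(1, 1 − 0.70 + 1.00).
1 − 0.70 + 1.00 = 1.30, so t = min(1, 1.30) = 1.00.
Check: 0.70 ⊗ 1.00 = max(0, 0.70) = 0.70 ≤ 1.00.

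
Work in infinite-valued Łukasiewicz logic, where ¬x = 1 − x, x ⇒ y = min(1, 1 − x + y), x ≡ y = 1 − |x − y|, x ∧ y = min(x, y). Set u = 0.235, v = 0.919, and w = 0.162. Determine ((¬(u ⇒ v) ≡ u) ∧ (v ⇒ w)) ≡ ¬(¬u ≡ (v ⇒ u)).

0.794

u ⇒ v = min(1, 1 − 0.235 + 0.919) = min(1, 1.684) = 1.000
¬(u ⇒ v) = 1 − 1.000 = 0.000
¬(u ⇒ v) ≡ u = 1 − |0.000 − 0.235| = 1 − 0.235 = 0.765
v ⇒ w = min(1, 1 − 0.919 + 0.162) = min(1, 0.243) = 0.243
(¬(u ⇒ v) ≡ u) ∧ (v ⇒ w) = min(0.765, 0.243) = 0.243
¬u = 1 − 0.235 = 0.765
v ⇒ u = min(1, 1 − 0.919 + 0.235) = min(1, 0.316) = 0.316
¬u ≡ (v ⇒ u) = 1 − |0.765 − 0.316| = 1 − 0.449 = 0.551
¬(¬u ≡ (v ⇒ u)) = 1 − 0.551 = 0.449
((¬(u ⇒ v) ≡ u) ∧ (v ⇒ w)) ≡ ¬(¬u ≡ (v ⇒ u)) = 1 − |0.243 − 0.449| = 1 − 0.206 = 0.794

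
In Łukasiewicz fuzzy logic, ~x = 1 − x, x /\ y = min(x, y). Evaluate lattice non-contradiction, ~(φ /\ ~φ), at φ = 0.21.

~φ = 1 − 0.21 = 0.79
φ /\ ~φ = min(0.21, 0.79) = 0.21
~(φ /\ ~φ) = 1 − 0.21 = 0.79
(The value 0.79 < 1 shows this instance is not satisfied; not a Ł∞-tautology — its value is 1 − min(a, 1−a).)

0.79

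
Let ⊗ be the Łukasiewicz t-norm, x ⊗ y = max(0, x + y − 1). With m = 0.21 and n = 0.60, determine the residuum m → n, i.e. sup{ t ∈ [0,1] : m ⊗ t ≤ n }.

1.00

The residuum of the Łukasiewicz t-norm gives the supremum: min(1, 1 − 0.21 + 0.60).
1 − 0.21 + 0.60 = 1.39, so t = min(1, 1.39) = 1.00.
Check: 0.21 ⊗ 1.00 = max(0, 0.21) = 0.21 ≤ 0.60.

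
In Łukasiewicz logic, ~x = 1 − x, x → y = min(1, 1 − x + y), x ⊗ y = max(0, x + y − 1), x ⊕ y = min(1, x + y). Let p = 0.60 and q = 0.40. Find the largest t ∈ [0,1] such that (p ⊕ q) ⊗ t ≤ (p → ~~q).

0.80

p ⊕ q = min(1, 0.60 + 0.40) = min(1, 1.00) = 1.00
So the left factor is p ⊕ q = 1.00.
~q = 1 − 0.40 = 0.60
~~q = 1 − 0.60 = 0.40
p → ~~q = min(1, 1 − 0.60 + 0.40) = min(1, 0.80) = 0.80
So the right-hand bound is p → ~~q = 0.80.
The residuum of the Łukasiewicz t-norm gives the supremum: min(1, 1 − 1.00 + 0.80).
1 − 1.00 + 0.80 = 0.80, so t = min(1, 0.80) = 0.80.
Check: 1.00 ⊗ 0.80 = max(0, 0.80) = 0.80 ≤ 0.80.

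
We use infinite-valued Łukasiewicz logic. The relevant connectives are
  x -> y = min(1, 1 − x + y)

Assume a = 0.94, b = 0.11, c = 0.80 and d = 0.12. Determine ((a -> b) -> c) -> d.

a -> b = min(1, 1 − 0.94 + 0.11) = min(1, 0.17) = 0.17
(a -> b) -> c = min(1, 1 − 0.17 + 0.80) = min(1, 1.63) = 1.00
((a -> b) -> c) -> d = min(1, 1 − 1.00 + 0.12) = min(1, 0.12) = 0.12

0.12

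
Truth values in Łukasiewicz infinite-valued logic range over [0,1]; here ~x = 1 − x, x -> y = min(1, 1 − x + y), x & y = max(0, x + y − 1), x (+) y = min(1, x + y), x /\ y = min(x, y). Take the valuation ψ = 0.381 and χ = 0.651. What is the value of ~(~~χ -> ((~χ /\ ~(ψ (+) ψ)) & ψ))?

~χ = 1 − 0.651 = 0.349
~~χ = 1 − 0.349 = 0.651
ψ (+) ψ = min(1, 0.381 + 0.381) = min(1, 0.762) = 0.762
~(ψ (+) ψ) = 1 − 0.762 = 0.238
~χ /\ ~(ψ (+) ψ) = min(0.349, 0.238) = 0.238
(~χ /\ ~(ψ (+) ψ)) & ψ = max(0, 0.238 + 0.381 − 1) = max(0, -0.381) = 0.000
~~χ -> ((~χ /\ ~(ψ (+) ψ)) & ψ) = min(1, 1 − 0.651 + 0.000) = min(1, 0.349) = 0.349
~(~~χ -> ((~χ /\ ~(ψ (+) ψ)) & ψ)) = 1 − 0.349 = 0.651

0.651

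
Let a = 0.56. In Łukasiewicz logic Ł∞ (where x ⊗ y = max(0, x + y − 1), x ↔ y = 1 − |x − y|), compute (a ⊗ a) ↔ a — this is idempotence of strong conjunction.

a ⊗ a = max(0, 0.56 + 0.56 − 1) = max(0, 0.12) = 0.12
(a ⊗ a) ↔ a = 1 − |0.12 − 0.56| = 1 − 0.44 = 0.56
(The value 0.56 < 1 shows this instance is not satisfied; fails in Ł∞ since a ⊗ a = max(0, 2a−1) ≠ a in general.)

0.56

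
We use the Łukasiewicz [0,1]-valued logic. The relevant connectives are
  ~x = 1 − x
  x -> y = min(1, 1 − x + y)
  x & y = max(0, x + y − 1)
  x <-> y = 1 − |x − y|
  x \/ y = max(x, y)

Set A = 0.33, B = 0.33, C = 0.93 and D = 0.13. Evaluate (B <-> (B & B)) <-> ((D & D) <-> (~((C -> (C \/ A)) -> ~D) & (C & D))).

0.67

B & B = max(0, 0.33 + 0.33 − 1) = max(0, -0.34) = 0.00
B <-> (B & B) = 1 − |0.33 − 0.00| = 1 − 0.33 = 0.67
D & D = max(0, 0.13 + 0.13 − 1) = max(0, -0.74) = 0.00
C \/ A = max(0.93, 0.33) = 0.93
C -> (C \/ A) = min(1, 1 − 0.93 + 0.93) = min(1, 1.00) = 1.00
~D = 1 − 0.13 = 0.87
(C -> (C \/ A)) -> ~D = min(1, 1 − 1.00 + 0.87) = min(1, 0.87) = 0.87
~((C -> (C \/ A)) -> ~D) = 1 − 0.87 = 0.13
C & D = max(0, 0.93 + 0.13 − 1) = max(0, 0.06) = 0.06
~((C -> (C \/ A)) -> ~D) & (C & D) = max(0, 0.13 + 0.06 − 1) = max(0, -0.81) = 0.00
(D & D) <-> (~((C -> (C \/ A)) -> ~D) & (C & D)) = 1 − |0.00 − 0.00| = 1 − 0.00 = 1.00
(B <-> (B & B)) <-> ((D & D) <-> (~((C -> (C \/ A)) -> ~D) & (C & D))) = 1 − |0.67 − 1.00| = 1 − 0.33 = 0.67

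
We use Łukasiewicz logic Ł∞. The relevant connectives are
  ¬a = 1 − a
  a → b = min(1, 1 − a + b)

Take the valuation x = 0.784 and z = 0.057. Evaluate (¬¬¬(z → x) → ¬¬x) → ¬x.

z → x = min(1, 1 − 0.057 + 0.784) = min(1, 1.727) = 1.000
¬(z → x) = 1 − 1.000 = 0.000
¬¬(z → x) = 1 − 0.000 = 1.000
¬¬¬(z → x) = 1 − 1.000 = 0.000
¬x = 1 − 0.784 = 0.216
¬¬x = 1 − 0.216 = 0.784
¬¬¬(z → x) → ¬¬x = min(1, 1 − 0.000 + 0.784) = min(1, 1.784) = 1.000
(¬¬¬(z → x) → ¬¬x) → ¬x = min(1, 1 − 1.000 + 0.216) = min(1, 0.216) = 0.216

0.216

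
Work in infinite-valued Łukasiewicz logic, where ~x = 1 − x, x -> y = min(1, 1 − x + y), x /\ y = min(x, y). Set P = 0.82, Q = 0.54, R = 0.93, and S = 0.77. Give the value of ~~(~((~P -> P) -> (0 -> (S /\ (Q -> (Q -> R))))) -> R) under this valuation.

~P = 1 − 0.82 = 0.18
~P -> P = min(1, 1 − 0.18 + 0.82) = min(1, 1.64) = 1.00
Q -> R = min(1, 1 − 0.54 + 0.93) = min(1, 1.39) = 1.00
Q -> (Q -> R) = min(1, 1 − 0.54 + 1.00) = min(1, 1.46) = 1.00
S /\ (Q -> (Q -> R)) = min(0.77, 1.00) = 0.77
0 -> (S /\ (Q -> (Q -> R))) = min(1, 1 − 0.00 + 0.77) = min(1, 1.77) = 1.00
(~P -> P) -> (0 -> (S /\ (Q -> (Q -> R)))) = min(1, 1 − 1.00 + 1.00) = min(1, 1.00) = 1.00
~((~P -> P) -> (0 -> (S /\ (Q -> (Q -> R))))) = 1 − 1.00 = 0.00
~((~P -> P) -> (0 -> (S /\ (Q -> (Q -> R))))) -> R = min(1, 1 − 0.00 + 0.93) = min(1, 1.93) = 1.00
~(~((~P -> P) -> (0 -> (S /\ (Q -> (Q -> R))))) -> R) = 1 − 1.00 = 0.00
~~(~((~P -> P) -> (0 -> (S /\ (Q -> (Q -> R))))) -> R) = 1 − 0.00 = 1.00

1.00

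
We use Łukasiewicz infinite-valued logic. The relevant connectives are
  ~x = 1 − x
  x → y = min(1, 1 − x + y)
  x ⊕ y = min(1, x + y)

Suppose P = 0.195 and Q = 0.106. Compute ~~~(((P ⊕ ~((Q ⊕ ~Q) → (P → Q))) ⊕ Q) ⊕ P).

0.415

~Q = 1 − 0.106 = 0.894
Q ⊕ ~Q = min(1, 0.106 + 0.894) = min(1, 1.000) = 1.000
P → Q = min(1, 1 − 0.195 + 0.106) = min(1, 0.911) = 0.911
(Q ⊕ ~Q) → (P → Q) = min(1, 1 − 1.000 + 0.911) = min(1, 0.911) = 0.911
~((Q ⊕ ~Q) → (P → Q)) = 1 − 0.911 = 0.089
P ⊕ ~((Q ⊕ ~Q) → (P → Q)) = min(1, 0.195 + 0.089) = min(1, 0.284) = 0.284
(P ⊕ ~((Q ⊕ ~Q) → (P → Q))) ⊕ Q = min(1, 0.284 + 0.106) = min(1, 0.390) = 0.390
((P ⊕ ~((Q ⊕ ~Q) → (P → Q))) ⊕ Q) ⊕ P = min(1, 0.390 + 0.195) = min(1, 0.585) = 0.585
~(((P ⊕ ~((Q ⊕ ~Q) → (P → Q))) ⊕ Q) ⊕ P) = 1 − 0.585 = 0.415
~~(((P ⊕ ~((Q ⊕ ~Q) → (P → Q))) ⊕ Q) ⊕ P) = 1 − 0.415 = 0.585
~~~(((P ⊕ ~((Q ⊕ ~Q) → (P → Q))) ⊕ Q) ⊕ P) = 1 − 0.585 = 0.415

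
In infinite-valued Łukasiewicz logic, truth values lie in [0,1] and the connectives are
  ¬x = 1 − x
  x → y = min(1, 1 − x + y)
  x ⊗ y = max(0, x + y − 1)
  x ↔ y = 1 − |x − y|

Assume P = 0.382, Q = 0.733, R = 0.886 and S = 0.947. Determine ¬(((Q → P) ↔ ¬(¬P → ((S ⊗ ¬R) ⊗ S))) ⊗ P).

Q → P = min(1, 1 − 0.733 + 0.382) = min(1, 0.649) = 0.649
¬P = 1 − 0.382 = 0.618
¬R = 1 − 0.886 = 0.114
S ⊗ ¬R = max(0, 0.947 + 0.114 − 1) = max(0, 0.061) = 0.061
(S ⊗ ¬R) ⊗ S = max(0, 0.061 + 0.947 − 1) = max(0, 0.008) = 0.008
¬P → ((S ⊗ ¬R) ⊗ S) = min(1, 1 − 0.618 + 0.008) = min(1, 0.390) = 0.390
¬(¬P → ((S ⊗ ¬R) ⊗ S)) = 1 − 0.390 = 0.610
(Q → P) ↔ ¬(¬P → ((S ⊗ ¬R) ⊗ S)) = 1 − |0.649 − 0.610| = 1 − 0.039 = 0.961
((Q → P) ↔ ¬(¬P → ((S ⊗ ¬R) ⊗ S))) ⊗ P = max(0, 0.961 + 0.382 − 1) = max(0, 0.343) = 0.343
¬(((Q → P) ↔ ¬(¬P → ((S ⊗ ¬R) ⊗ S))) ⊗ P) = 1 − 0.343 = 0.657

0.657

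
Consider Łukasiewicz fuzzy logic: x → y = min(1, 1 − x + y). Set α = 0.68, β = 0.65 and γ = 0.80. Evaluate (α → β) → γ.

α → β = min(1, 1 − 0.68 + 0.65) = min(1, 0.97) = 0.97
(α → β) → γ = min(1, 1 − 0.97 + 0.80) = min(1, 0.83) = 0.83

0.83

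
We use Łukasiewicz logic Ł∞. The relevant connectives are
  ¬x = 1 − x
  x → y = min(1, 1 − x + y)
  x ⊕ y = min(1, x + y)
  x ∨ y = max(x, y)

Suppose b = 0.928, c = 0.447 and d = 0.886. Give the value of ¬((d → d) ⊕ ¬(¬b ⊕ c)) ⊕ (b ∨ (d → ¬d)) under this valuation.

d → d = min(1, 1 − 0.886 + 0.886) = min(1, 1.000) = 1.000
¬b = 1 − 0.928 = 0.072
¬b ⊕ c = min(1, 0.072 + 0.447) = min(1, 0.519) = 0.519
¬(¬b ⊕ c) = 1 − 0.519 = 0.481
(d → d) ⊕ ¬(¬b ⊕ c) = min(1, 1.000 + 0.481) = min(1, 1.481) = 1.000
¬((d → d) ⊕ ¬(¬b ⊕ c)) = 1 − 1.000 = 0.000
¬d = 1 − 0.886 = 0.114
d → ¬d = min(1, 1 − 0.886 + 0.114) = min(1, 0.228) = 0.228
b ∨ (d → ¬d) = max(0.928, 0.228) = 0.928
¬((d → d) ⊕ ¬(¬b ⊕ c)) ⊕ (b ∨ (d → ¬d)) = min(1, 0.000 + 0.928) = min(1, 0.928) = 0.928

0.928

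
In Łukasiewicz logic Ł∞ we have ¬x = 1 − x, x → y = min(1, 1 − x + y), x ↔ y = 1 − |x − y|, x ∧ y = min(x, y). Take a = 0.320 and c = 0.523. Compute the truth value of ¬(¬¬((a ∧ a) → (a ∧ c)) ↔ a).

0.680

a ∧ a = min(0.320, 0.320) = 0.320
a ∧ c = min(0.320, 0.523) = 0.320
(a ∧ a) → (a ∧ c) = min(1, 1 − 0.320 + 0.320) = min(1, 1.000) = 1.000
¬((a ∧ a) → (a ∧ c)) = 1 − 1.000 = 0.000
¬¬((a ∧ a) → (a ∧ c)) = 1 − 0.000 = 1.000
¬¬((a ∧ a) → (a ∧ c)) ↔ a = 1 − |1.000 − 0.320| = 1 − 0.680 = 0.320
¬(¬¬((a ∧ a) → (a ∧ c)) ↔ a) = 1 − 0.320 = 0.680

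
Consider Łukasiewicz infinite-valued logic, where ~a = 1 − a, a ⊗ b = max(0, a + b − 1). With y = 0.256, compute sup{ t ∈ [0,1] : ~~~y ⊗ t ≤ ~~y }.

~y = 1 − 0.256 = 0.744
~~y = 1 − 0.744 = 0.256
~~~y = 1 − 0.256 = 0.744
So the left factor is ~~~y = 0.744.
So the right-hand bound is ~~y = 0.256.
The residuum of the Łukasiewicz t-norm gives the supremum: min(1, 1 − 0.744 + 0.256).
1 − 0.744 + 0.256 = 0.512, so t = min(1, 0.512) = 0.512.
Check: 0.744 ⊗ 0.512 = max(0, 0.256) = 0.256 ≤ 0.256.

0.512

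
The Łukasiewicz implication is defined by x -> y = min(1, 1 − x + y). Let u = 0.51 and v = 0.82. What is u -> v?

1.00

u -> v = min(1, 1 − 0.51 + 0.82) = min(1, 1.31) = 1.00
For comparison, the Gödel implication (1 if x ≤ y else y) would give 1.00.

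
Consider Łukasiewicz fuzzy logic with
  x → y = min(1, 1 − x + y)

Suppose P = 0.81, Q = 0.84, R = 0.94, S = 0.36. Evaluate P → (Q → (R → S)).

R → S = min(1, 1 − 0.94 + 0.36) = min(1, 0.42) = 0.42
Q → (R → S) = min(1, 1 − 0.84 + 0.42) = min(1, 0.58) = 0.58
P → (Q → (R → S)) = min(1, 1 − 0.81 + 0.58) = min(1, 0.77) = 0.77

0.77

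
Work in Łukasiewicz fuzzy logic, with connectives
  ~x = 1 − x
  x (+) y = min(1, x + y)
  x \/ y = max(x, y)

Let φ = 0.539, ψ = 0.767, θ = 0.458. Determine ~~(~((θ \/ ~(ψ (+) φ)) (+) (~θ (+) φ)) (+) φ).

0.539

ψ (+) φ = min(1, 0.767 + 0.539) = min(1, 1.306) = 1.000
~(ψ (+) φ) = 1 − 1.000 = 0.000
θ \/ ~(ψ (+) φ) = max(0.458, 0.000) = 0.458
~θ = 1 − 0.458 = 0.542
~θ (+) φ = min(1, 0.542 + 0.539) = min(1, 1.081) = 1.000
(θ \/ ~(ψ (+) φ)) (+) (~θ (+) φ) = min(1, 0.458 + 1.000) = min(1, 1.458) = 1.000
~((θ \/ ~(ψ (+) φ)) (+) (~θ (+) φ)) = 1 − 1.000 = 0.000
~((θ \/ ~(ψ (+) φ)) (+) (~θ (+) φ)) (+) φ = min(1, 0.000 + 0.539) = min(1, 0.539) = 0.539
~(~((θ \/ ~(ψ (+) φ)) (+) (~θ (+) φ)) (+) φ) = 1 − 0.539 = 0.461
~~(~((θ \/ ~(ψ (+) φ)) (+) (~θ (+) φ)) (+) φ) = 1 − 0.461 = 0.539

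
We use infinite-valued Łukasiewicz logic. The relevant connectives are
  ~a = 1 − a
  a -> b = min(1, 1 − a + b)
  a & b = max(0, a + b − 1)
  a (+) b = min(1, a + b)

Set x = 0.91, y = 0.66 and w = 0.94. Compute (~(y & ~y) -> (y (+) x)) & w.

0.94

~y = 1 − 0.66 = 0.34
y & ~y = max(0, 0.66 + 0.34 − 1) = max(0, 0.00) = 0.00
~(y & ~y) = 1 − 0.00 = 1.00
y (+) x = min(1, 0.66 + 0.91) = min(1, 1.57) = 1.00
~(y & ~y) -> (y (+) x) = min(1, 1 − 1.00 + 1.00) = min(1, 1.00) = 1.00
(~(y & ~y) -> (y (+) x)) & w = max(0, 1.00 + 0.94 − 1) = max(0, 0.94) = 0.94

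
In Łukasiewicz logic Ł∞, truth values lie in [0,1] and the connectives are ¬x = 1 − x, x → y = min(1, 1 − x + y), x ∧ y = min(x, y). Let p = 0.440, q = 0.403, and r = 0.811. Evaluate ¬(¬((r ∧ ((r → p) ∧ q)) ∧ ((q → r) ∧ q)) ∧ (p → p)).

0.403

r → p = min(1, 1 − 0.811 + 0.440) = min(1, 0.629) = 0.629
(r → p) ∧ q = min(0.629, 0.403) = 0.403
r ∧ ((r → p) ∧ q) = min(0.811, 0.403) = 0.403
q → r = min(1, 1 − 0.403 + 0.811) = min(1, 1.408) = 1.000
(q → r) ∧ q = min(1.000, 0.403) = 0.403
(r ∧ ((r → p) ∧ q)) ∧ ((q → r) ∧ q) = min(0.403, 0.403) = 0.403
¬((r ∧ ((r → p) ∧ q)) ∧ ((q → r) ∧ q)) = 1 − 0.403 = 0.597
p → p = min(1, 1 − 0.440 + 0.440) = min(1, 1.000) = 1.000
¬((r ∧ ((r → p) ∧ q)) ∧ ((q → r) ∧ q)) ∧ (p → p) = min(0.597, 1.000) = 0.597
¬(¬((r ∧ ((r → p) ∧ q)) ∧ ((q → r) ∧ q)) ∧ (p → p)) = 1 − 0.597 = 0.403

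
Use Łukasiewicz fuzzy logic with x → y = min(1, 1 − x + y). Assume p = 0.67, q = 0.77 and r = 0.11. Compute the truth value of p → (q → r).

q → r = min(1, 1 − 0.77 + 0.11) = min(1, 0.34) = 0.34
p → (q → r) = min(1, 1 − 0.67 + 0.34) = min(1, 0.67) = 0.67

0.67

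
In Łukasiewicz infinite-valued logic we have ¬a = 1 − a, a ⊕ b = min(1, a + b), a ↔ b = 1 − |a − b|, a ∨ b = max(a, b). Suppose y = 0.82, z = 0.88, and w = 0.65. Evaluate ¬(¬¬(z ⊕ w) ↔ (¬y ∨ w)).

0.35

z ⊕ w = min(1, 0.88 + 0.65) = min(1, 1.53) = 1.00
¬(z ⊕ w) = 1 − 1.00 = 0.00
¬¬(z ⊕ w) = 1 − 0.00 = 1.00
¬y = 1 − 0.82 = 0.18
¬y ∨ w = max(0.18, 0.65) = 0.65
¬¬(z ⊕ w) ↔ (¬y ∨ w) = 1 − |1.00 − 0.65| = 1 − 0.35 = 0.65
¬(¬¬(z ⊕ w) ↔ (¬y ∨ w)) = 1 − 0.65 = 0.35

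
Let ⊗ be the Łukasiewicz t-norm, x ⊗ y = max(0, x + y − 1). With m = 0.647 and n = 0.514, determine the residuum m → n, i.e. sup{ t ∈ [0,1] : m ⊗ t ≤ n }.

The residuum of the Łukasiewicz t-norm gives the supremum: min(1, 1 − 0.647 + 0.514).
1 − 0.647 + 0.514 = 0.867, so t = min(1, 0.867) = 0.867.
Check: 0.647 ⊗ 0.867 = max(0, 0.514) = 0.514 ≤ 0.514.

0.867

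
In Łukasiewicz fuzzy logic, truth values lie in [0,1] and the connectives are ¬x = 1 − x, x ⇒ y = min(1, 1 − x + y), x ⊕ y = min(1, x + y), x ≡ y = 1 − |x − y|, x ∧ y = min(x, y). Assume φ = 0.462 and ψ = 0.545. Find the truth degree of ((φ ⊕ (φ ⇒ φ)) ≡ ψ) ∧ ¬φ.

φ ⇒ φ = min(1, 1 − 0.462 + 0.462) = min(1, 1.000) = 1.000
φ ⊕ (φ ⇒ φ) = min(1, 0.462 + 1.000) = min(1, 1.462) = 1.000
(φ ⊕ (φ ⇒ φ)) ≡ ψ = 1 − |1.000 − 0.545| = 1 − 0.455 = 0.545
¬φ = 1 − 0.462 = 0.538
((φ ⊕ (φ ⇒ φ)) ≡ ψ) ∧ ¬φ = min(0.545, 0.538) = 0.538

0.538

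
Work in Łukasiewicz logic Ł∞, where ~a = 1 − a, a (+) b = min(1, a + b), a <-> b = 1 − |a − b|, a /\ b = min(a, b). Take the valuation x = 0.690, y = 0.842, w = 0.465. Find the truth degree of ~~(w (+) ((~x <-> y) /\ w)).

0.930

~x = 1 − 0.690 = 0.310
~x <-> y = 1 − |0.310 − 0.842| = 1 − 0.532 = 0.468
(~x <-> y) /\ w = min(0.468, 0.465) = 0.465
w (+) ((~x <-> y) /\ w) = min(1, 0.465 + 0.465) = min(1, 0.930) = 0.930
~(w (+) ((~x <-> y) /\ w)) = 1 − 0.930 = 0.070
~~(w (+) ((~x <-> y) /\ w)) = 1 − 0.070 = 0.930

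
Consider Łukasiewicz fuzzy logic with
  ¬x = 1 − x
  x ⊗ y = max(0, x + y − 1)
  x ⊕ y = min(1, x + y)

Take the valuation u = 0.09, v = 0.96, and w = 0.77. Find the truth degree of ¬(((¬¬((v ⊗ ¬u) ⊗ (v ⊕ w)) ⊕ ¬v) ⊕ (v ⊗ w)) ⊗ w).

0.23

¬u = 1 − 0.09 = 0.91
v ⊗ ¬u = max(0, 0.96 + 0.91 − 1) = max(0, 0.87) = 0.87
v ⊕ w = min(1, 0.96 + 0.77) = min(1, 1.73) = 1.00
(v ⊗ ¬u) ⊗ (v ⊕ w) = max(0, 0.87 + 1.00 − 1) = max(0, 0.87) = 0.87
¬((v ⊗ ¬u) ⊗ (v ⊕ w)) = 1 − 0.87 = 0.13
¬¬((v ⊗ ¬u) ⊗ (v ⊕ w)) = 1 − 0.13 = 0.87
¬v = 1 − 0.96 = 0.04
¬¬((v ⊗ ¬u) ⊗ (v ⊕ w)) ⊕ ¬v = min(1, 0.87 + 0.04) = min(1, 0.91) = 0.91
v ⊗ w = max(0, 0.96 + 0.77 − 1) = max(0, 0.73) = 0.73
(¬¬((v ⊗ ¬u) ⊗ (v ⊕ w)) ⊕ ¬v) ⊕ (v ⊗ w) = min(1, 0.91 + 0.73) = min(1, 1.64) = 1.00
((¬¬((v ⊗ ¬u) ⊗ (v ⊕ w)) ⊕ ¬v) ⊕ (v ⊗ w)) ⊗ w = max(0, 1.00 + 0.77 − 1) = max(0, 0.77) = 0.77
¬(((¬¬((v ⊗ ¬u) ⊗ (v ⊕ w)) ⊕ ¬v) ⊕ (v ⊗ w)) ⊗ w) = 1 − 0.77 = 0.23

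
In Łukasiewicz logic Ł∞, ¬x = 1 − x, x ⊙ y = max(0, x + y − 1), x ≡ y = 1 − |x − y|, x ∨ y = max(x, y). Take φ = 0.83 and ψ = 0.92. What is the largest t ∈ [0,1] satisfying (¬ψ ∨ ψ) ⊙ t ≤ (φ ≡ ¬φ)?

0.42

¬ψ = 1 − 0.92 = 0.08
¬ψ ∨ ψ = max(0.08, 0.92) = 0.92
So the left factor is ¬ψ ∨ ψ = 0.92.
¬φ = 1 − 0.83 = 0.17
φ ≡ ¬φ = 1 − |0.83 − 0.17| = 1 − 0.66 = 0.34
So the right-hand bound is φ ≡ ¬φ = 0.34.
The residuum of the Łukasiewicz t-norm gives the supremum: min(1, 1 − 0.92 + 0.34).
1 − 0.92 + 0.34 = 0.42, so t = min(1, 0.42) = 0.42.
Check: 0.92 ⊙ 0.42 = max(0, 0.34) = 0.34 ≤ 0.34.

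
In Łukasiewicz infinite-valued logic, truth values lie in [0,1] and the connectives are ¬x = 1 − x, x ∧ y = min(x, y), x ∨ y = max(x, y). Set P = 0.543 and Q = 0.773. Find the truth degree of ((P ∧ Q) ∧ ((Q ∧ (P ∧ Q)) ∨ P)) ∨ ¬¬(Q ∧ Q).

0.773

P ∧ Q = min(0.543, 0.773) = 0.543
Q ∧ (P ∧ Q) = min(0.773, 0.543) = 0.543
(Q ∧ (P ∧ Q)) ∨ P = max(0.543, 0.543) = 0.543
(P ∧ Q) ∧ ((Q ∧ (P ∧ Q)) ∨ P) = min(0.543, 0.543) = 0.543
Q ∧ Q = min(0.773, 0.773) = 0.773
¬(Q ∧ Q) = 1 − 0.773 = 0.227
¬¬(Q ∧ Q) = 1 − 0.227 = 0.773
((P ∧ Q) ∧ ((Q ∧ (P ∧ Q)) ∨ P)) ∨ ¬¬(Q ∧ Q) = max(0.543, 0.773) = 0.773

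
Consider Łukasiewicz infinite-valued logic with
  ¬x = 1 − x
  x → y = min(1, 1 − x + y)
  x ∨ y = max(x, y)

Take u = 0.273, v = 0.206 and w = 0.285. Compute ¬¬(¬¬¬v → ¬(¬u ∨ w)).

0.479

¬v = 1 − 0.206 = 0.794
¬¬v = 1 − 0.794 = 0.206
¬¬¬v = 1 − 0.206 = 0.794
¬u = 1 − 0.273 = 0.727
¬u ∨ w = max(0.727, 0.285) = 0.727
¬(¬u ∨ w) = 1 − 0.727 = 0.273
¬¬¬v → ¬(¬u ∨ w) = min(1, 1 − 0.794 + 0.273) = min(1, 0.479) = 0.479
¬(¬¬¬v → ¬(¬u ∨ w)) = 1 − 0.479 = 0.521
¬¬(¬¬¬v → ¬(¬u ∨ w)) = 1 − 0.521 = 0.479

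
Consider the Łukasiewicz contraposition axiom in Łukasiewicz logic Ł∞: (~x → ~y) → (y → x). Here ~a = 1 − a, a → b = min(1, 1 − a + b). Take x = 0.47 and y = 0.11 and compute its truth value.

1.00

~x = 1 − 0.47 = 0.53
~y = 1 − 0.11 = 0.89
~x → ~y = min(1, 1 − 0.53 + 0.89) = min(1, 1.36) = 1.00
y → x = min(1, 1 − 0.11 + 0.47) = min(1, 1.36) = 1.00
(~x → ~y) → (y → x) = min(1, 1 − 1.00 + 1.00) = min(1, 1.00) = 1.00
(As expected: an axiom of Ł∞, always 1.)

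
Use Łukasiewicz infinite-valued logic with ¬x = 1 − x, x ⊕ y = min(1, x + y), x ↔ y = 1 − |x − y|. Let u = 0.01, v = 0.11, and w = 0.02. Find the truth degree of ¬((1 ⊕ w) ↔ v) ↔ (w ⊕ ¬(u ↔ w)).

1 ⊕ w = min(1, 1.00 + 0.02) = min(1, 1.02) = 1.00
(1 ⊕ w) ↔ v = 1 − |1.00 − 0.11| = 1 − 0.89 = 0.11
¬((1 ⊕ w) ↔ v) = 1 − 0.11 = 0.89
u ↔ w = 1 − |0.01 − 0.02| = 1 − 0.01 = 0.99
¬(u ↔ w) = 1 − 0.99 = 0.01
w ⊕ ¬(u ↔ w) = min(1, 0.02 + 0.01) = min(1, 0.03) = 0.03
¬((1 ⊕ w) ↔ v) ↔ (w ⊕ ¬(u ↔ w)) = 1 − |0.89 − 0.03| = 1 − 0.86 = 0.14

0.14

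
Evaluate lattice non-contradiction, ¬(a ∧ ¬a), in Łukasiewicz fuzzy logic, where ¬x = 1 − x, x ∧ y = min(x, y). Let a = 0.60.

¬a = 1 − 0.60 = 0.40
a ∧ ¬a = min(0.60, 0.40) = 0.40
¬(a ∧ ¬a) = 1 − 0.40 = 0.60
(The value 0.60 < 1 shows this instance is not satisfied; not a Ł∞-tautology — its value is 1 − min(a, 1−a).)

0.60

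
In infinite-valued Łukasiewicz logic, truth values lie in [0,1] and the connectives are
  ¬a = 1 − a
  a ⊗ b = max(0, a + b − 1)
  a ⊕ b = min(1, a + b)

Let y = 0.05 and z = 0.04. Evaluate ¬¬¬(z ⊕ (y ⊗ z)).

y ⊗ z = max(0, 0.05 + 0.04 − 1) = max(0, -0.91) = 0.00
z ⊕ (y ⊗ z) = min(1, 0.04 + 0.00) = min(1, 0.04) = 0.04
¬(z ⊕ (y ⊗ z)) = 1 − 0.04 = 0.96
¬¬(z ⊕ (y ⊗ z)) = 1 − 0.96 = 0.04
¬¬¬(z ⊕ (y ⊗ z)) = 1 − 0.04 = 0.96

0.96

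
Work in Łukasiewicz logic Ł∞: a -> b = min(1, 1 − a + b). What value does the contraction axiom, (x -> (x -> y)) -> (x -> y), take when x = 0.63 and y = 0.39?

0.76

x -> y = min(1, 1 − 0.63 + 0.39) = min(1, 0.76) = 0.76
x -> (x -> y) = min(1, 1 − 0.63 + 0.76) = min(1, 1.13) = 1.00
(x -> (x -> y)) -> (x -> y) = min(1, 1 − 1.00 + 0.76) = min(1, 0.76) = 0.76
(The value 0.76 < 1 shows this instance is not satisfied; fails in Ł∞ (the t-norm is not idempotent).)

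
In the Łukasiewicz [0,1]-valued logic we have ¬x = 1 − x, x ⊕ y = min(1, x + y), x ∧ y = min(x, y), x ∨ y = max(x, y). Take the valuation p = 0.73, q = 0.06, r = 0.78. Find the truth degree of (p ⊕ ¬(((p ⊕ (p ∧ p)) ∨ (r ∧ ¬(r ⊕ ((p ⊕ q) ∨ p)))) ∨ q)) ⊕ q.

p ∧ p = min(0.73, 0.73) = 0.73
p ⊕ (p ∧ p) = min(1, 0.73 + 0.73) = min(1, 1.46) = 1.00
p ⊕ q = min(1, 0.73 + 0.06) = min(1, 0.79) = 0.79
(p ⊕ q) ∨ p = max(0.79, 0.73) = 0.79
r ⊕ ((p ⊕ q) ∨ p) = min(1, 0.78 + 0.79) = min(1, 1.57) = 1.00
¬(r ⊕ ((p ⊕ q) ∨ p)) = 1 − 1.00 = 0.00
r ∧ ¬(r ⊕ ((p ⊕ q) ∨ p)) = min(0.78, 0.00) = 0.00
(p ⊕ (p ∧ p)) ∨ (r ∧ ¬(r ⊕ ((p ⊕ q) ∨ p))) = max(1.00, 0.00) = 1.00
((p ⊕ (p ∧ p)) ∨ (r ∧ ¬(r ⊕ ((p ⊕ q) ∨ p)))) ∨ q = max(1.00, 0.06) = 1.00
¬(((p ⊕ (p ∧ p)) ∨ (r ∧ ¬(r ⊕ ((p ⊕ q) ∨ p)))) ∨ q) = 1 − 1.00 = 0.00
p ⊕ ¬(((p ⊕ (p ∧ p)) ∨ (r ∧ ¬(r ⊕ ((p ⊕ q) ∨ p)))) ∨ q) = min(1, 0.73 + 0.00) = min(1, 0.73) = 0.73
(p ⊕ ¬(((p ⊕ (p ∧ p)) ∨ (r ∧ ¬(r ⊕ ((p ⊕ q) ∨ p)))) ∨ q)) ⊕ q = min(1, 0.73 + 0.06) = min(1, 0.79) = 0.79

0.79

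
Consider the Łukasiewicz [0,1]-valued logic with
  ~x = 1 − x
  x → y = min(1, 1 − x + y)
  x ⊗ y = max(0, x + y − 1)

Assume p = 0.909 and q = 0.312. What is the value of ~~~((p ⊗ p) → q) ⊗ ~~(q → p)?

0.506

p ⊗ p = max(0, 0.909 + 0.909 − 1) = max(0, 0.818) = 0.818
(p ⊗ p) → q = min(1, 1 − 0.818 + 0.312) = min(1, 0.494) = 0.494
~((p ⊗ p) → q) = 1 − 0.494 = 0.506
~~((p ⊗ p) → q) = 1 − 0.506 = 0.494
~~~((p ⊗ p) → q) = 1 − 0.494 = 0.506
q → p = min(1, 1 − 0.312 + 0.909) = min(1, 1.597) = 1.000
~(q → p) = 1 − 1.000 = 0.000
~~(q → p) = 1 − 0.000 = 1.000
~~~((p ⊗ p) → q) ⊗ ~~(q → p) = max(0, 0.506 + 1.000 − 1) = max(0, 0.506) = 0.506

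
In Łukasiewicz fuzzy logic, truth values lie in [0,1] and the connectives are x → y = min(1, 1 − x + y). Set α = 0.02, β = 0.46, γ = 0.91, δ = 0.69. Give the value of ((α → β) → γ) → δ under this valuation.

α → β = min(1, 1 − 0.02 + 0.46) = min(1, 1.44) = 1.00
(α → β) → γ = min(1, 1 − 1.00 + 0.91) = min(1, 0.91) = 0.91
((α → β) → γ) → δ = min(1, 1 − 0.91 + 0.69) = min(1, 0.78) = 0.78

0.78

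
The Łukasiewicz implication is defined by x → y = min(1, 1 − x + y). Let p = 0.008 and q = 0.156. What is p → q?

p → q = min(1, 1 − 0.008 + 0.156) = min(1, 1.148) = 1.000
For comparison, the Gödel implication (1 if x ≤ y else y) would give 1.000.

1.000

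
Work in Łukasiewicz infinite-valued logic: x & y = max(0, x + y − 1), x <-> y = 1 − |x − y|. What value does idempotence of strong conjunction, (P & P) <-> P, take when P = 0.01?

P & P = max(0, 0.01 + 0.01 − 1) = max(0, -0.98) = 0.00
(P & P) <-> P = 1 − |0.00 − 0.01| = 1 − 0.01 = 0.99
(The value 0.99 < 1 shows this instance is not satisfied; fails in Ł∞ since a ⊗ a = max(0, 2a−1) ≠ a in general.)

0.99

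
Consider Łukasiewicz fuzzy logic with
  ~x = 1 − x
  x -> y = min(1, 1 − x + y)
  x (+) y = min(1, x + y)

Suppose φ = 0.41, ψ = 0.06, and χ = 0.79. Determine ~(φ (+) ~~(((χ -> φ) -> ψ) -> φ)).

χ -> φ = min(1, 1 − 0.79 + 0.41) = min(1, 0.62) = 0.62
(χ -> φ) -> ψ = min(1, 1 − 0.62 + 0.06) = min(1, 0.44) = 0.44
((χ -> φ) -> ψ) -> φ = min(1, 1 − 0.44 + 0.41) = min(1, 0.97) = 0.97
~(((χ -> φ) -> ψ) -> φ) = 1 − 0.97 = 0.03
~~(((χ -> φ) -> ψ) -> φ) = 1 − 0.03 = 0.97
φ (+) ~~(((χ -> φ) -> ψ) -> φ) = min(1, 0.41 + 0.97) = min(1, 1.38) = 1.00
~(φ (+) ~~(((χ -> φ) -> ψ) -> φ)) = 1 − 1.00 = 0.00

0.00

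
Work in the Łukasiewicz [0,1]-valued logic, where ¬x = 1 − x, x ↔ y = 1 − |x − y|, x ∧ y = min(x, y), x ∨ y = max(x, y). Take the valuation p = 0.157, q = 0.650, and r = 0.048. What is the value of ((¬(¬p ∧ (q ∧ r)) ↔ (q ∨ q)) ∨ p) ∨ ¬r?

0.952

¬p = 1 − 0.157 = 0.843
q ∧ r = min(0.650, 0.048) = 0.048
¬p ∧ (q ∧ r) = min(0.843, 0.048) = 0.048
¬(¬p ∧ (q ∧ r)) = 1 − 0.048 = 0.952
q ∨ q = max(0.650, 0.650) = 0.650
¬(¬p ∧ (q ∧ r)) ↔ (q ∨ q) = 1 − |0.952 − 0.650| = 1 − 0.302 = 0.698
(¬(¬p ∧ (q ∧ r)) ↔ (q ∨ q)) ∨ p = max(0.698, 0.157) = 0.698
¬r = 1 − 0.048 = 0.952
((¬(¬p ∧ (q ∧ r)) ↔ (q ∨ q)) ∨ p) ∨ ¬r = max(0.698, 0.952) = 0.952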